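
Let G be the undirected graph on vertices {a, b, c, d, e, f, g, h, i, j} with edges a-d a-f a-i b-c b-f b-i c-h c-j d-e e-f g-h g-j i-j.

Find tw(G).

A width-2 tree decomposition is:
Bags: B1 = {c, g, h}  B2 = {c, g, j}  B3 = {b, c, j}  B4 = {b, i, j}  B5 = {b, f, i}  B6 = {a, f, i}  B7 = {a, e, f}  B8 = {a, d, e}
Tree: B1–B2, B2–B3, B3–B4, B4–B5, B5–B6, B6–B7, B7–B8
Every bag has size at most 3, so the width is 3 − 1 = 2 and tw(G) ≤ 2. The edges h–g–j–c–h form a cycle, so G is not a tree and its treewidth is at least 2. The upper and lower bounds meet at 2, so that is the treewidth.

2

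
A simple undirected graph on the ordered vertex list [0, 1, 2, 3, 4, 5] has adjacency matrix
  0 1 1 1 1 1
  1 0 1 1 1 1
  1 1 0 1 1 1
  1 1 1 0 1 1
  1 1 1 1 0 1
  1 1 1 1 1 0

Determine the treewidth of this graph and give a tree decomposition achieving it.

Treewidth 5.
One such decomposition:
Bags: B1 = {0, 1, 2, 3, 4, 5}
Tree: (single bag)

A single bag containing all 6 vertices is trivially a valid decomposition of width 5. Conversely, {0, 1, 2, 3, 4, 5} is a clique of size 6, and the vertices of any clique must share a bag in every tree decomposition; so some bag has ≥ 6 vertices and tw(G) ≥ 5. Therefore the treewidth is 5.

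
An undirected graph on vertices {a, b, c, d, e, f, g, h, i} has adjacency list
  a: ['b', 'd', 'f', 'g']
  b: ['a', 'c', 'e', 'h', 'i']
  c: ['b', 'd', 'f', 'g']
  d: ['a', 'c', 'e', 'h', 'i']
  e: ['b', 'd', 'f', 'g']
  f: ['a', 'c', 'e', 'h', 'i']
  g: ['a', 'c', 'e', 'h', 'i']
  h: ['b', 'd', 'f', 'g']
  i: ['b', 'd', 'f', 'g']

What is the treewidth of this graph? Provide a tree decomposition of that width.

Each bag holds 5 vertices, so the decomposition has width 4, which upper-bounds the treewidth. For the lower bound: the 5 vertex sets {d,i}, {a,b}, {g,h}, {f}, {c} are disjoint, each induces a connected subgraph, and every pair is joined by at least one edge of G. Contracting each set to a single vertex therefore yields K_{5} as a minor, and since treewidth is minor-monotone, tw(G) ≥ tw(K_{5}) = 4. Therefore the treewidth is 4.

Treewidth 4.
One optimal decomposition is:
Bags: B1 = {b, d, f, g, i}  B2 = {a, b, d, f, g}  B3 = {b, d, f, g, h}  B4 = {b, c, d, f, g}  B5 = {b, d, e, f, g}
Tree: B1–B2, B2–B3, B3–B4, B4–B5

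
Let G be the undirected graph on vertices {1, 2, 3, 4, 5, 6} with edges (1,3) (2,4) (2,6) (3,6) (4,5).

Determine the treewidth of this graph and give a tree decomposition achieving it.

The largest bag has 2 vertices, giving width 1; this decomposition certifies tw(G) ≤ 1. G has an edge, so its treewidth is at least 1. Combining the bounds, tw(G) = 1.

Treewidth 1.
One optimal decomposition is:
Bags: B1 = {4, 5}  B2 = {2, 4}  B3 = {2, 6}  B4 = {3, 6}  B5 = {1, 3}
Tree: B1–B2, B2–B3, B3–B4, B4–B5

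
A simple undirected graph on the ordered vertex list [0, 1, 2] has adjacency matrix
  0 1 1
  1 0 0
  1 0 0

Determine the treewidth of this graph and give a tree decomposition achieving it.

Each bag holds 2 vertices, so the decomposition has width 1, which upper-bounds the treewidth. Any graph with an edge has treewidth ≥ 1, and G has the edge 2–0. Combining the bounds, tw(G) = 1.

Treewidth 1.
Bags: B1 = {0, 2}  B2 = {0, 1}
Tree: B1–B2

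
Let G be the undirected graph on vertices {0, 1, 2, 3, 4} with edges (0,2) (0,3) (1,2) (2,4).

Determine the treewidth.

A width-1 tree decomposition is:
Bags: B1 = {1, 2}  B2 = {0, 2}  B3 = {2, 4}  B4 = {0, 3}
Tree: B1–B2, B2–B3, B2–B4
The largest bag has 2 vertices, giving width 1; this decomposition certifies tw(G) ≤ 1. G has an edge, so its treewidth is at least 1. The upper and lower bounds meet at 1, so that is the treewidth.

1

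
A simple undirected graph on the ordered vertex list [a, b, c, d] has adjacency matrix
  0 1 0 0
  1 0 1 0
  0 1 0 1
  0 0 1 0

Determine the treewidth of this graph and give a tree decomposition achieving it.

Treewidth 1.
One such decomposition:
Bags: B1 = {c, d}  B2 = {b, c}  B3 = {a, b}
Tree: B1–B2, B2–B3

Each bag holds 2 vertices, so the decomposition has width 1, which upper-bounds the treewidth. Since G has at least one edge (e.g. d–c), it is not an edgeless graph, so tw(G) ≥ 1. Hence tw(G) = 1 exactly.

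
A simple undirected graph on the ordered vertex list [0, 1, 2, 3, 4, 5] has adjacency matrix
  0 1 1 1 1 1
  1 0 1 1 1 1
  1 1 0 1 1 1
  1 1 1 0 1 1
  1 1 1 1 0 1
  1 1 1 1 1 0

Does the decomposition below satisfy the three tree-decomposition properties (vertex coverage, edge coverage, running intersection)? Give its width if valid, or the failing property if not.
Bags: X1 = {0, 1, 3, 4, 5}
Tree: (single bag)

A tree decomposition must satisfy three properties: every vertex lies in some bag; for every edge, both endpoints lie together in some bag; and for every vertex, the bags containing it form a connected subtree. Here vertex 2 appears in no bag, so the decomposition is invalid.

No — vertex 2 appears in no bag.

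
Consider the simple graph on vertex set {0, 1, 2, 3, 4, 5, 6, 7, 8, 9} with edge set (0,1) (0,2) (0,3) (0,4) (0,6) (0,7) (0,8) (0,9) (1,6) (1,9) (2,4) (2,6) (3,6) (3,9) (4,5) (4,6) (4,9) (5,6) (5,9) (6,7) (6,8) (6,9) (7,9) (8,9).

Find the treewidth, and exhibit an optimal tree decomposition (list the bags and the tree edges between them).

Each bag holds 4 vertices, so the decomposition has width 3, which upper-bounds the treewidth. On the other hand G contains the 4-clique {0, 1, 6, 9}. A clique must lie in a single bag of any decomposition, so no decomposition can have width below 3. The upper and lower bounds meet at 3, so that is the treewidth.

Treewidth 3.
Bags: B1 = {0, 4, 6, 9}  B2 = {0, 1, 6, 9}  B3 = {0, 6, 7, 9}  B4 = {0, 2, 4, 6}  B5 = {0, 3, 6, 9}  B6 = {0, 6, 8, 9}  B7 = {4, 5, 6, 9}
Tree: B1–B2, B2–B3, B1–B4, B2–B5, B1–B6, B1–B7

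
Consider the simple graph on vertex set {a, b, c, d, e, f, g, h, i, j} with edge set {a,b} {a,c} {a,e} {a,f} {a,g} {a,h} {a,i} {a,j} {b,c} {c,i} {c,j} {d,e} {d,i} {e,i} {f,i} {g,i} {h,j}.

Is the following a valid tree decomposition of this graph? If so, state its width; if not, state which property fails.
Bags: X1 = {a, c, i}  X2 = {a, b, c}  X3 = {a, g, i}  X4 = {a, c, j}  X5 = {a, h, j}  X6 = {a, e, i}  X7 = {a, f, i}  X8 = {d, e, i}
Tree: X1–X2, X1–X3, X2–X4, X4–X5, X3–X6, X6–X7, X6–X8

Yes; width 2.

Vertex coverage: the bags together contain {a, b, c, d, e, f, g, h, i, j}, the full vertex set. Edge coverage: each edge of G has both endpoints in at least one bag. Running intersection: for every vertex, the bags containing it form a connected subtree. All three properties hold, so this is a valid tree decomposition of width max|bag| − 1 = 2, and hence tw(G) ≤ 2.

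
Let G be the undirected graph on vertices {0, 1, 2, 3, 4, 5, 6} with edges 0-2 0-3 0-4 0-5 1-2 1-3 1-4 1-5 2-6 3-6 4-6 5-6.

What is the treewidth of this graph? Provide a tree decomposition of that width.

Treewidth 3.
One such decomposition:
Bags: B1 = {0, 1, 3, 6}  B2 = {0, 1, 2, 6}  B3 = {0, 1, 4, 6}  B4 = {0, 1, 5, 6}
Tree: B1–B2, B2–B3, B3–B4

Each bag holds 4 vertices, so the decomposition has width 3, which upper-bounds the treewidth. For the lower bound: the 4 vertex sets {1,3}, {2,6}, {0}, {4} are disjoint, each induces a connected subgraph, and every pair is joined by at least one edge of G. Contracting each set to a single vertex therefore yields K_{4} as a minor, and since treewidth is minor-monotone, tw(G) ≥ tw(K_{4}) = 3. The upper and lower bounds meet at 3, so that is the treewidth.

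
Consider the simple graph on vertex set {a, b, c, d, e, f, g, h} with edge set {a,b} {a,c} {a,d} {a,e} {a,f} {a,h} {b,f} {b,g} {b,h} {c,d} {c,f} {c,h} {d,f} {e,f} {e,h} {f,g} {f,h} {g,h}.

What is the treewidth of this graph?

3

A width-3 tree decomposition is:
Bags: B1 = {a, b, f, h}  B2 = {b, f, g, h}  B3 = {a, e, f, h}  B4 = {a, c, f, h}  B5 = {a, c, d, f}
Tree: B1–B2, B1–B3, B3–B4, B4–B5
Each bag holds 4 vertices, so the decomposition has width 3, which upper-bounds the treewidth. For the lower bound, the 4 vertices {a, c, d, f} are pairwise adjacent, and any tree decomposition puts a clique entirely inside one bag — forcing width ≥ 3. Hence tw(G) = 3 exactly.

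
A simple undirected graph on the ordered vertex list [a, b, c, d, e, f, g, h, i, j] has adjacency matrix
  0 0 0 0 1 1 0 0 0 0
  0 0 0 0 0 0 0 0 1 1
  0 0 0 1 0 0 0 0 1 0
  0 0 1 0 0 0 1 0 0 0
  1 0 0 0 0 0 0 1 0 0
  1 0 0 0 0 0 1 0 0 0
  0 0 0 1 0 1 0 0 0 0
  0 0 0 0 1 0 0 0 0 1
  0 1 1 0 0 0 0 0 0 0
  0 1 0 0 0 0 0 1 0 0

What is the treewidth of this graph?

A width-2 tree decomposition is:
Bags: B1 = {a, e, f}  B2 = {e, f, h}  B3 = {f, h, j}  B4 = {b, f, j}  B5 = {b, f, i}  B6 = {c, f, i}  B7 = {c, d, f}  B8 = {d, f, g}
Tree: B1–B2, B2–B3, B3–B4, B4–B5, B5–B6, B6–B7, B7–B8
Each bag holds 3 vertices, so the decomposition has width 2, which upper-bounds the treewidth. The edges f–a–e–h–j–b–i–c–d–g–f form a cycle, so G is not a tree and its treewidth is at least 2. The upper and lower bounds meet at 2, so that is the treewidth.

2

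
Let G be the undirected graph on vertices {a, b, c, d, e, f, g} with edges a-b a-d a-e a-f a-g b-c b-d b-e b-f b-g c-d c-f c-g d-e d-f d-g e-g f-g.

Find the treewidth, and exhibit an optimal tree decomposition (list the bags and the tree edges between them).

Each bag holds 5 vertices, so the decomposition has width 4, which upper-bounds the treewidth. On the other hand G contains the 5-clique {b, c, d, f, g}. A clique must lie in a single bag of any decomposition, so no decomposition can have width below 4. Therefore the treewidth is 4.

Treewidth 4.
One such decomposition:
Bags: B1 = {a, b, d, f, g}  B2 = {a, b, d, e, g}  B3 = {b, c, d, f, g}
Tree: B1–B2, B1–B3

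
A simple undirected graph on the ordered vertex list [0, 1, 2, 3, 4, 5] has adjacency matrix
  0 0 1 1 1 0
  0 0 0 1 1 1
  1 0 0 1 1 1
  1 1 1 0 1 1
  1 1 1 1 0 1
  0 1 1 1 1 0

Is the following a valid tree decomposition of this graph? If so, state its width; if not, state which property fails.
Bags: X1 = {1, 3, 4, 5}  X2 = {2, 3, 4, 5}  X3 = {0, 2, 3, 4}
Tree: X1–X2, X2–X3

Every vertex of G appears in some bag (union = {0, 1, 2, 3, 4, 5}); every edge is covered by a bag; and for each vertex v the set of bags containing v is connected in the bag tree. The decomposition is therefore valid. The largest bag has 4 vertices, so the width is 3.

Yes; width 3.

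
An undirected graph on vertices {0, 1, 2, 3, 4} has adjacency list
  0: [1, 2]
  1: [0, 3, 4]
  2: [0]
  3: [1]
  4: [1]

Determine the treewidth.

1

A width-1 tree decomposition is:
Bags: B1 = {1, 4}  B2 = {0, 1}  B3 = {1, 3}  B4 = {0, 2}
Tree: B1–B2, B2–B3, B2–B4
Each bag holds 2 vertices, so the decomposition has width 1, which upper-bounds the treewidth. G has an edge, so its treewidth is at least 1. Combining the bounds, tw(G) = 1.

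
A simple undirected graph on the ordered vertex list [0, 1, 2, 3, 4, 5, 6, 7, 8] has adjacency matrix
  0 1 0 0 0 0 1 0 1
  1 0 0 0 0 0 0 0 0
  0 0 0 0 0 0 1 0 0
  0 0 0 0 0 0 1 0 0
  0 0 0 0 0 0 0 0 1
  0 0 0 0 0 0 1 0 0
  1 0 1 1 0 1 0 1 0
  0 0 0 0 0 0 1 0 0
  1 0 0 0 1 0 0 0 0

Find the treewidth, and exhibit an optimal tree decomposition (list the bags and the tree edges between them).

The largest bag has 2 vertices, giving width 1; this decomposition certifies tw(G) ≤ 1. Since G has at least one edge (e.g. 6–7), it is not an edgeless graph, so tw(G) ≥ 1. The upper and lower bounds meet at 1, so that is the treewidth.

Treewidth 1.
One such decomposition:
Bags: B1 = {6, 7}  B2 = {0, 6}  B3 = {0, 8}  B4 = {4, 8}  B5 = {2, 6}  B6 = {3, 6}  B7 = {5, 6}  B8 = {0, 1}
Tree: B1–B2, B2–B3, B3–B4, B2–B5, B2–B6, B1–B7, B3–B8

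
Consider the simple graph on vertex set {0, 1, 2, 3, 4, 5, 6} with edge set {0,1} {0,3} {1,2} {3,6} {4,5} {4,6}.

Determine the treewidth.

A width-1 tree decomposition is:
Bags: B1 = {4, 5}  B2 = {4, 6}  B3 = {3, 6}  B4 = {0, 3}  B5 = {0, 1}  B6 = {1, 2}
Tree: B1–B2, B2–B3, B3–B4, B4–B5, B5–B6
Each bag holds 2 vertices, so the decomposition has width 1, which upper-bounds the treewidth. G has an edge, so its treewidth is at least 1. Therefore the treewidth is 1.

1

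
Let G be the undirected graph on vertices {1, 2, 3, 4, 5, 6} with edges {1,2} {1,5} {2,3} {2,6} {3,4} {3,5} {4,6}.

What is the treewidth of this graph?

2

A width-2 tree decomposition is:
Bags: B1 = {2, 4, 6}  B2 = {2, 3, 4}  B3 = {1, 2, 3}  B4 = {1, 3, 5}
Tree: B1–B2, B2–B3, B3–B4
Each bag holds 3 vertices, so the decomposition has width 2, which upper-bounds the treewidth. For the lower bound, G contains the cycle 6–4–3–2–6, so G is not a forest; only forests have treewidth ≤ 1, hence tw(G) ≥ 2. Combining the bounds, tw(G) = 2.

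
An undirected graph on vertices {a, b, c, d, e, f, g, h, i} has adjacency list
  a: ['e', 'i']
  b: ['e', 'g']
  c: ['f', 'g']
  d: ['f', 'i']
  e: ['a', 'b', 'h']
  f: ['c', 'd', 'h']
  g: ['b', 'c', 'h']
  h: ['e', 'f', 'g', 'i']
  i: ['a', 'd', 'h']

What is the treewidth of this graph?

3

A width-3 tree decomposition is:
Bags: B1 = {a, d, e, i}  B2 = {d, e, h, i}  B3 = {d, e, f, h}  B4 = {b, e, f, h}  B5 = {b, f, g, h}  B6 = {b, c, f, g}
Tree: B1–B2, B2–B3, B3–B4, B4–B5, B5–B6
The largest bag has 4 vertices, giving width 3; this decomposition certifies tw(G) ≤ 3. For the lower bound: the 4 vertex sets {a,d,i}, {e}, {h}, {b,c,f,g} are disjoint, each induces a connected subgraph, and every pair is joined by at least one edge of G. Contracting each set to a single vertex therefore yields K_{4} as a minor, and since treewidth is minor-monotone, tw(G) ≥ tw(K_{4}) = 3. Hence tw(G) = 3 exactly.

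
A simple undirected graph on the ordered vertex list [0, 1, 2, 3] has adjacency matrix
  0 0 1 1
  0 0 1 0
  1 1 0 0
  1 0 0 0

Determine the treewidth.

1

A width-1 tree decomposition is:
Bags: B1 = {1, 2}  B2 = {0, 2}  B3 = {0, 3}
Tree: B1–B2, B2–B3
Each bag holds 2 vertices, so the decomposition has width 1, which upper-bounds the treewidth. G has an edge, so its treewidth is at least 1. The upper and lower bounds meet at 1, so that is the treewidth.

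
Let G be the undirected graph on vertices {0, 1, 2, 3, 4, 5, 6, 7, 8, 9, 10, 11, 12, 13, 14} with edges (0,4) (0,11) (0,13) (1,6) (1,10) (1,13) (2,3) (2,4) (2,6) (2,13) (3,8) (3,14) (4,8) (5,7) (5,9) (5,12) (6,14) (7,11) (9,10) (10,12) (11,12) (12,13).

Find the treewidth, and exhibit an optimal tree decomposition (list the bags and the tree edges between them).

Every bag has size at most 4, so the width is 4 − 1 = 3 and tw(G) ≤ 3. For the lower bound: the 4 vertex sets {5,7,9}, {11}, {12}, {0,1,10,13} are disjoint, each induces a connected subgraph, and every pair is joined by at least one edge of G. Contracting each set to a single vertex therefore yields K_{4} as a minor, and since treewidth is minor-monotone, tw(G) ≥ tw(K_{4}) = 3. The upper and lower bounds meet at 3, so that is the treewidth.

Treewidth 3.
One such decomposition:
Bags: B1 = {5, 7, 9, 11}  B2 = {5, 9, 11, 12}  B3 = {9, 10, 11, 12}  B4 = {0, 10, 11, 12}  B5 = {0, 10, 12, 13}  B6 = {0, 1, 10, 13}  B7 = {0, 1, 4, 13}  B8 = {1, 2, 4, 13}  B9 = {1, 2, 4, 6}  B10 = {2, 4, 6, 8}  B11 = {2, 3, 6, 8}  B12 = {3, 6, 8, 14}
Tree: B1–B2, B2–B3, B3–B4, B4–B5, B5–B6, B6–B7, B7–B8, B8–B9, B9–B10, B10–B11, B11–B12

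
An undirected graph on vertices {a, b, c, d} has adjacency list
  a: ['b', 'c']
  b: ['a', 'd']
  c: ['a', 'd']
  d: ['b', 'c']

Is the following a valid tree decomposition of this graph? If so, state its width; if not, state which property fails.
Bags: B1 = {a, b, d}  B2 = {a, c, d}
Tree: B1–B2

Checking the three conditions: (i) the bags cover all of {a, b, c, d}; (ii) for each edge, some bag contains both endpoints; (iii) the bags containing any fixed vertex form a subtree. All hold, so the decomposition is valid with width 3 − 1 = 2.

Yes; width 2.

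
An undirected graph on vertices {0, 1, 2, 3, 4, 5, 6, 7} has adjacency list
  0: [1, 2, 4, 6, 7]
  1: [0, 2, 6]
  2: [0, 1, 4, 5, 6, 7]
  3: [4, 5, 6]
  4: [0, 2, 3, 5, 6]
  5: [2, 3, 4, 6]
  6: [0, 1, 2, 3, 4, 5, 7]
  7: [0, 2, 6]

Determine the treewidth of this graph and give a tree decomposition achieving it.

Every bag has size at most 4, so the width is 4 − 1 = 3 and tw(G) ≤ 3. Conversely, {0, 1, 2, 6} is a clique of size 4, and the vertices of any clique must share a bag in every tree decomposition; so some bag has ≥ 4 vertices and tw(G) ≥ 3. Therefore the treewidth is 3.

Treewidth 3.
One optimal decomposition is:
Bags: B1 = {0, 1, 2, 6}  B2 = {0, 2, 4, 6}  B3 = {0, 2, 6, 7}  B4 = {2, 4, 5, 6}  B5 = {3, 4, 5, 6}
Tree: B1–B2, B2–B3, B2–B4, B4–B5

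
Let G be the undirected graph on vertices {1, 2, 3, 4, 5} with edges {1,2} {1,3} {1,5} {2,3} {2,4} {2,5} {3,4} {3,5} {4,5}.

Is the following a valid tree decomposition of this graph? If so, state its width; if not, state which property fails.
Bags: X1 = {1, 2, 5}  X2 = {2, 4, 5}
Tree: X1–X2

A tree decomposition must satisfy three properties: every vertex lies in some bag; for every edge, both endpoints lie together in some bag; and for every vertex, the bags containing it form a connected subtree. Here vertex 3 appears in no bag, so the decomposition is invalid.

No — vertex 3 appears in no bag.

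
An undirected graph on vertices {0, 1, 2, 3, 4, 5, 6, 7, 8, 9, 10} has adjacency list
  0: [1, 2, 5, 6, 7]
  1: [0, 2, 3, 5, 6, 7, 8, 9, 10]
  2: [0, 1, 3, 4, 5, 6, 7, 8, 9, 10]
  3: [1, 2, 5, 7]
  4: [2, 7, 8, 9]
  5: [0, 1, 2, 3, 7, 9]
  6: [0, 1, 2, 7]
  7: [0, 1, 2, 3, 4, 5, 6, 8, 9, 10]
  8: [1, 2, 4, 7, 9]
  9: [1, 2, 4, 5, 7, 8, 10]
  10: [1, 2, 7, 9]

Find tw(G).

4

A width-4 tree decomposition is:
Bags: B1 = {1, 2, 7, 8, 9}  B2 = {1, 2, 5, 7, 9}  B3 = {2, 4, 7, 8, 9}  B4 = {0, 1, 2, 5, 7}  B5 = {1, 2, 7, 9, 10}  B6 = {0, 1, 2, 6, 7}  B7 = {1, 2, 3, 5, 7}
Tree: B1–B2, B1–B3, B2–B4, B2–B5, B4–B6, B4–B7
Each bag holds 5 vertices, so the decomposition has width 4, which upper-bounds the treewidth. For the lower bound, the 5 vertices {1, 2, 7, 8, 9} are pairwise adjacent, and any tree decomposition puts a clique entirely inside one bag — forcing width ≥ 4. Combining the bounds, tw(G) = 4.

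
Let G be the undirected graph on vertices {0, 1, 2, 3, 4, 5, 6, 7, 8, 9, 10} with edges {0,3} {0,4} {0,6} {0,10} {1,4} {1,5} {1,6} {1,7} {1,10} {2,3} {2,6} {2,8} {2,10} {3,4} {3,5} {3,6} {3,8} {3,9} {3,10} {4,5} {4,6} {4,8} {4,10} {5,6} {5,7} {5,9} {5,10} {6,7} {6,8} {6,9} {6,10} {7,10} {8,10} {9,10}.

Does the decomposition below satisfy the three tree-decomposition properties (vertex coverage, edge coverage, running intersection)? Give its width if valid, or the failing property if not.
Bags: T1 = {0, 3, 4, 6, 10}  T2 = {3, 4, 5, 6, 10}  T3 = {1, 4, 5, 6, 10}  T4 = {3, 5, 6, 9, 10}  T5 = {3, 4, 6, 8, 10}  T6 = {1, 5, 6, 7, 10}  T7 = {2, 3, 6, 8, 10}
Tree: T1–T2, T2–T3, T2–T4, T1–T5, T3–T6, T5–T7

Yes; width 4.

Checking the three conditions: (i) the bags cover all of {0, 1, 2, 3, 4, 5, 6, 7, 8, 9, 10}; (ii) for each edge, some bag contains both endpoints; (iii) the bags containing any fixed vertex form a subtree. All hold, so the decomposition is valid with width 5 − 1 = 4.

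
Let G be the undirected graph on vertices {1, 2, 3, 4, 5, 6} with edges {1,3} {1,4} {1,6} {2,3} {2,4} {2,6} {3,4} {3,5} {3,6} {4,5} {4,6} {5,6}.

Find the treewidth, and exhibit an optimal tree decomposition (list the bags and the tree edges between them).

Every bag has size at most 4, so the width is 4 − 1 = 3 and tw(G) ≤ 3. On the other hand G contains the 4-clique {1, 3, 4, 6}. A clique must lie in a single bag of any decomposition, so no decomposition can have width below 3. Therefore the treewidth is 3.

Treewidth 3.
One optimal decomposition is:
Bags: B1 = {3, 4, 5, 6}  B2 = {1, 3, 4, 6}  B3 = {2, 3, 4, 6}
Tree: B1–B2, B2–B3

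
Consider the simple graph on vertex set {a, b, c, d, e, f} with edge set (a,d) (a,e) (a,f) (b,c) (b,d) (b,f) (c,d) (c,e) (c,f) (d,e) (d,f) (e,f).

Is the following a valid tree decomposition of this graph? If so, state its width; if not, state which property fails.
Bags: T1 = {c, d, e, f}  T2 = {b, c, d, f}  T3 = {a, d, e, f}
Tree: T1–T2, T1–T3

Checking the three conditions: (i) the bags cover all of {a, b, c, d, e, f}; (ii) for each edge, some bag contains both endpoints; (iii) the bags containing any fixed vertex form a subtree. All hold, so the decomposition is valid with width 4 − 1 = 3.

Yes; width 3.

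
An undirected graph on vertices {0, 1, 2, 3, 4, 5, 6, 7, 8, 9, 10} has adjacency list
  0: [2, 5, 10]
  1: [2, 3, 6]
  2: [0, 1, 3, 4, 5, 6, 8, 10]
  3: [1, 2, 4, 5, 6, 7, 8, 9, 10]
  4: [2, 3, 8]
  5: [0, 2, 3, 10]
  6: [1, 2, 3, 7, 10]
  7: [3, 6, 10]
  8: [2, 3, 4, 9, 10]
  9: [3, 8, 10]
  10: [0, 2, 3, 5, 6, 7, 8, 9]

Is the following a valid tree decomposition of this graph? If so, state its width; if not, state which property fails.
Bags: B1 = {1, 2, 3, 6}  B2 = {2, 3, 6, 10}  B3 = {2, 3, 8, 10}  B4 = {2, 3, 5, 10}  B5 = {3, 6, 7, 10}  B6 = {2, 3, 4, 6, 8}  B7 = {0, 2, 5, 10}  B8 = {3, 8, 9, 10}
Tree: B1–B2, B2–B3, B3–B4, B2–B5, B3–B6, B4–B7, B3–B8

No — bags containing vertex 6 are not connected in the tree.

A tree decomposition must satisfy three properties: every vertex lies in some bag; for every edge, both endpoints lie together in some bag; and for every vertex, the bags containing it form a connected subtree. Here bags containing vertex 6 are not connected in the tree, so the decomposition is invalid.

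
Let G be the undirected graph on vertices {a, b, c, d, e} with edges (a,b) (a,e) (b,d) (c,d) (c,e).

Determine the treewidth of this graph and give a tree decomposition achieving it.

Each bag holds 3 vertices, so the decomposition has width 2, which upper-bounds the treewidth. The edges d–b–a–e–c–d form a cycle, so G is not a tree and its treewidth is at least 2. Hence tw(G) = 2 exactly.

Treewidth 2.
One optimal decomposition is:
Bags: B1 = {a, b, d}  B2 = {a, d, e}  B3 = {c, d, e}
Tree: B1–B2, B2–B3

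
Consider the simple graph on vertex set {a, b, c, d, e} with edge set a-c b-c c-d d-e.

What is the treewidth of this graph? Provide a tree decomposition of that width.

Treewidth 1.
One such decomposition:
Bags: B1 = {a, c}  B2 = {c, d}  B3 = {d, e}  B4 = {b, c}
Tree: B1–B2, B2–B3, B1–B4

Each bag holds 2 vertices, so the decomposition has width 1, which upper-bounds the treewidth. Any graph with an edge has treewidth ≥ 1, and G has the edge c–a. Therefore the treewidth is 1.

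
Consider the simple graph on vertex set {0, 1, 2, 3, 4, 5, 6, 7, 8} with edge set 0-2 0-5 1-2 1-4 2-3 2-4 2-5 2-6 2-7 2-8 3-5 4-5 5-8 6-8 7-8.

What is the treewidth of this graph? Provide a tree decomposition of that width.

Treewidth 2.
Bags: B1 = {2, 3, 5}  B2 = {2, 4, 5}  B3 = {2, 5, 8}  B4 = {2, 6, 8}  B5 = {1, 2, 4}  B6 = {2, 7, 8}  B7 = {0, 2, 5}
Tree: B1–B2, B2–B3, B3–B4, B2–B5, B3–B6, B3–B7

Each bag holds 3 vertices, so the decomposition has width 2, which upper-bounds the treewidth. For the lower bound, the 3 vertices {1, 2, 4} are pairwise adjacent, and any tree decomposition puts a clique entirely inside one bag — forcing width ≥ 2. Therefore the treewidth is 2.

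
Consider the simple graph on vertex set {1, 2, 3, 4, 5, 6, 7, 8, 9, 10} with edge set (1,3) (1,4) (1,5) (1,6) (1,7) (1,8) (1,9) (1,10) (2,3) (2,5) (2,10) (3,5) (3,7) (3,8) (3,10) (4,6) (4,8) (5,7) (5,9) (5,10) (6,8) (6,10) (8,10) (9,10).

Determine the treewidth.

3

A width-3 tree decomposition is:
Bags: B1 = {1, 5, 9, 10}  B2 = {1, 3, 5, 10}  B3 = {1, 3, 8, 10}  B4 = {1, 3, 5, 7}  B5 = {2, 3, 5, 10}  B6 = {1, 6, 8, 10}  B7 = {1, 4, 6, 8}
Tree: B1–B2, B2–B3, B2–B4, B2–B5, B3–B6, B6–B7
The largest bag has 4 vertices, giving width 3; this decomposition certifies tw(G) ≤ 3. Conversely, {1, 5, 9, 10} is a clique of size 4, and the vertices of any clique must share a bag in every tree decomposition; so some bag has ≥ 4 vertices and tw(G) ≥ 3. The upper and lower bounds meet at 3, so that is the treewidth.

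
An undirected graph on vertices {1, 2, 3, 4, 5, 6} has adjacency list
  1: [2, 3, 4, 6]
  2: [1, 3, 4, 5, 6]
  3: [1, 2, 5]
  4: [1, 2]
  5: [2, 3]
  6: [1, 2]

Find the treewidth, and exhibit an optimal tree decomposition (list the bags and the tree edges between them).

Treewidth 2.
One such decomposition:
Bags: B1 = {1, 2, 3}  B2 = {1, 2, 4}  B3 = {1, 2, 6}  B4 = {2, 3, 5}
Tree: B1–B2, B1–B3, B1–B4

Every bag has size at most 3, so the width is 3 − 1 = 2 and tw(G) ≤ 2. On the other hand G contains the 3-clique {1, 2, 3}. A clique must lie in a single bag of any decomposition, so no decomposition can have width below 2. Combining the bounds, tw(G) = 2.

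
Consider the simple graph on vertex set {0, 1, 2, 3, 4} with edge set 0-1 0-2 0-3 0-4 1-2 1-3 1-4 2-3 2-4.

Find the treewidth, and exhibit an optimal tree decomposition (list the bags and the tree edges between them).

The largest bag has 4 vertices, giving width 3; this decomposition certifies tw(G) ≤ 3. On the other hand G contains the 4-clique {0, 1, 2, 3}. A clique must lie in a single bag of any decomposition, so no decomposition can have width below 3. Therefore the treewidth is 3.

Treewidth 3.
One such decomposition:
Bags: B1 = {0, 1, 2, 4}  B2 = {0, 1, 2, 3}
Tree: B1–B2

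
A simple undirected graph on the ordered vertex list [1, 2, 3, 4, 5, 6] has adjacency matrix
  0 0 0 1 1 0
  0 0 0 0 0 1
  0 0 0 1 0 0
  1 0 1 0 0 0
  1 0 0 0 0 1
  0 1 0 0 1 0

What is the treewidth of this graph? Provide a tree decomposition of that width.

Every bag has size at most 2, so the width is 2 − 1 = 1 and tw(G) ≤ 1. Since G has at least one edge (e.g. 2–6), it is not an edgeless graph, so tw(G) ≥ 1. Therefore the treewidth is 1.

Treewidth 1.
One such decomposition:
Bags: B1 = {2, 6}  B2 = {5, 6}  B3 = {1, 5}  B4 = {1, 4}  B5 = {3, 4}
Tree: B1–B2, B2–B3, B3–B4, B4–B5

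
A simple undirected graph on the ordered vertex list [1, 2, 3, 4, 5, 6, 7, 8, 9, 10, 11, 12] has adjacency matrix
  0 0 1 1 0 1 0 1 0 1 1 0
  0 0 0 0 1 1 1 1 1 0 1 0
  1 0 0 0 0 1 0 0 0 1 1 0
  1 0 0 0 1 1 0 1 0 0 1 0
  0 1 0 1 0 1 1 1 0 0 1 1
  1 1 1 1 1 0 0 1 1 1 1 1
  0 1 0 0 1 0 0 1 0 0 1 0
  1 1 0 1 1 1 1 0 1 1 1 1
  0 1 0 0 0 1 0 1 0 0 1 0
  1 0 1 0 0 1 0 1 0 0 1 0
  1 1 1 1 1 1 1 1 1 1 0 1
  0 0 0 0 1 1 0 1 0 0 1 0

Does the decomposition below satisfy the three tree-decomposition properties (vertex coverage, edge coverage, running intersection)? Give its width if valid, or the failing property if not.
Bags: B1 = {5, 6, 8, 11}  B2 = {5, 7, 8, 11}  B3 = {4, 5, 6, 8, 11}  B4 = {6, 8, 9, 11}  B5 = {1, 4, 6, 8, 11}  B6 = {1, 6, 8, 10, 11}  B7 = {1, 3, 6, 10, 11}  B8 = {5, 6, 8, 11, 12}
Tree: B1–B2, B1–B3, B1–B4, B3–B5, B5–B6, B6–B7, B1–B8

No — vertex 2 appears in no bag.

A tree decomposition must satisfy three properties: every vertex lies in some bag; for every edge, both endpoints lie together in some bag; and for every vertex, the bags containing it form a connected subtree. Here vertex 2 appears in no bag, so the decomposition is invalid.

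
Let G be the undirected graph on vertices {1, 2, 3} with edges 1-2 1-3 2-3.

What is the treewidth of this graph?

A width-2 tree decomposition is:
Bags: B1 = {1, 2, 3}
Tree: (single bag)
With just one bag of size 3, the width is 3 − 1 = 2, so tw(G) ≤ 2. For the lower bound, the 3 vertices {1, 2, 3} are pairwise adjacent, and any tree decomposition puts a clique entirely inside one bag — forcing width ≥ 2. Therefore the treewidth is 2.

2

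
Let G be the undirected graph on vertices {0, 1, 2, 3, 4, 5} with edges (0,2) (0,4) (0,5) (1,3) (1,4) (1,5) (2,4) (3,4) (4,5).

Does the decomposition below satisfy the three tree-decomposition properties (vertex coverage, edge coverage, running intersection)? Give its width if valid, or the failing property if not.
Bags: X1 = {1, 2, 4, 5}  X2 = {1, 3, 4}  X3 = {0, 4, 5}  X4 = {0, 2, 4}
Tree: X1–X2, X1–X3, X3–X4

A tree decomposition must satisfy three properties: every vertex lies in some bag; for every edge, both endpoints lie together in some bag; and for every vertex, the bags containing it form a connected subtree. Here bags containing vertex 2 are not connected in the tree, so the decomposition is invalid.

No — bags containing vertex 2 are not connected in the tree.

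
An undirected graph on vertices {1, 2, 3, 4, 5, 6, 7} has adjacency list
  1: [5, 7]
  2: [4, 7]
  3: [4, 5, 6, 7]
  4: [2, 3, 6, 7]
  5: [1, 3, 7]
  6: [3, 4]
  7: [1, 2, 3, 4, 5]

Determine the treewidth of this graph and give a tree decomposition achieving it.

Each bag holds 3 vertices, so the decomposition has width 2, which upper-bounds the treewidth. On the other hand G contains the 3-clique {3, 4, 6}. A clique must lie in a single bag of any decomposition, so no decomposition can have width below 2. Therefore the treewidth is 2.

Treewidth 2.
One such decomposition:
Bags: B1 = {3, 4, 7}  B2 = {3, 5, 7}  B3 = {1, 5, 7}  B4 = {2, 4, 7}  B5 = {3, 4, 6}
Tree: B1–B2, B2–B3, B1–B4, B1–B5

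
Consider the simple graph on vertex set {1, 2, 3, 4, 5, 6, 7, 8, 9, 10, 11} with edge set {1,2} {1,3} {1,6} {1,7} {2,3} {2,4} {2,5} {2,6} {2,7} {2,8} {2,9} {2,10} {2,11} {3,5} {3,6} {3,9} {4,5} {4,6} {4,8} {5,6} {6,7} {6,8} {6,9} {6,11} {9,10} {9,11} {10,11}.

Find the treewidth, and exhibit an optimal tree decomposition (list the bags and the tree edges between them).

The largest bag has 4 vertices, giving width 3; this decomposition certifies tw(G) ≤ 3. On the other hand G contains the 4-clique {2, 9, 10, 11}. A clique must lie in a single bag of any decomposition, so no decomposition can have width below 3. Therefore the treewidth is 3.

Treewidth 3.
One optimal decomposition is:
Bags: B1 = {2, 4, 5, 6}  B2 = {2, 3, 5, 6}  B3 = {1, 2, 3, 6}  B4 = {2, 4, 6, 8}  B5 = {1, 2, 6, 7}  B6 = {2, 3, 6, 9}  B7 = {2, 6, 9, 11}  B8 = {2, 9, 10, 11}
Tree: B1–B2, B2–B3, B1–B4, B3–B5, B2–B6, B6–B7, B7–B8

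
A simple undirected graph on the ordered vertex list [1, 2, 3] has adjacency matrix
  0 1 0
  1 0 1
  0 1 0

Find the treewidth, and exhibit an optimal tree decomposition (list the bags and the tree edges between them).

Treewidth 1.
Bags: B1 = {1, 2}  B2 = {2, 3}
Tree: B1–B2

Each bag holds 2 vertices, so the decomposition has width 1, which upper-bounds the treewidth. Any graph with an edge has treewidth ≥ 1, and G has the edge 2–1. Hence tw(G) = 1 exactly.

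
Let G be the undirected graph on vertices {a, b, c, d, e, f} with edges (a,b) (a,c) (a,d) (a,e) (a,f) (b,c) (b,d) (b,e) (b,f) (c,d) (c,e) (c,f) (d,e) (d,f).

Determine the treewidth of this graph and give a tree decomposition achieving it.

The largest bag has 5 vertices, giving width 4; this decomposition certifies tw(G) ≤ 4. For the lower bound, the 5 vertices {a, b, c, d, e} are pairwise adjacent, and any tree decomposition puts a clique entirely inside one bag — forcing width ≥ 4. Hence tw(G) = 4 exactly.

Treewidth 4.
One optimal decomposition is:
Bags: B1 = {a, b, c, d, f}  B2 = {a, b, c, d, e}
Tree: B1–B2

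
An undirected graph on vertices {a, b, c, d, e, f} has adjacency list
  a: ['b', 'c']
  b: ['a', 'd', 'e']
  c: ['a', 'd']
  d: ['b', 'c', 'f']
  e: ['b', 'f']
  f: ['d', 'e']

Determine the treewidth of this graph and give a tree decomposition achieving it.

Treewidth 2.
Bags: B1 = {d, e, f}  B2 = {b, d, e}  B3 = {b, c, d}  B4 = {a, b, c}
Tree: B1–B2, B2–B3, B3–B4

The largest bag has 3 vertices, giving width 2; this decomposition certifies tw(G) ≤ 2. For the lower bound, G contains the cycle f–e–b–d–f, so G is not a forest; only forests have treewidth ≤ 1, hence tw(G) ≥ 2. The upper and lower bounds meet at 2, so that is the treewidth.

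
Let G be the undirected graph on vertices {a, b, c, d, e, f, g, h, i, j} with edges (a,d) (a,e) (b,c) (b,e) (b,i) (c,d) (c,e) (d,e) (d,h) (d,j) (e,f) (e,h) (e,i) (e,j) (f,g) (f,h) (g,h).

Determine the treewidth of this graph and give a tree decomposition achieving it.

Every bag has size at most 3, so the width is 3 − 1 = 2 and tw(G) ≤ 2. For the lower bound, the 3 vertices {f, g, h} are pairwise adjacent, and any tree decomposition puts a clique entirely inside one bag — forcing width ≥ 2. Therefore the treewidth is 2.

Treewidth 2.
One such decomposition:
Bags: B1 = {c, d, e}  B2 = {d, e, h}  B3 = {a, d, e}  B4 = {b, c, e}  B5 = {b, e, i}  B6 = {e, f, h}  B7 = {d, e, j}  B8 = {f, g, h}
Tree: B1–B2, B2–B3, B1–B4, B4–B5, B2–B6, B1–B7, B6–B8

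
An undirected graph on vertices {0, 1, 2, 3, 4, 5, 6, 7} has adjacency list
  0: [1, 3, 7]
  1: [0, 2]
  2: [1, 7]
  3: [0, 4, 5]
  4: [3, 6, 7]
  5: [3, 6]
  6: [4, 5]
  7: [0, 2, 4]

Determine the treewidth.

2

A width-2 tree decomposition is:
Bags: B1 = {4, 5, 6}  B2 = {3, 4, 5}  B3 = {3, 4, 7}  B4 = {0, 3, 7}  B5 = {0, 2, 7}  B6 = {0, 1, 2}
Tree: B1–B2, B2–B3, B3–B4, B4–B5, B5–B6
Every bag has size at most 3, so the width is 3 − 1 = 2 and tw(G) ≤ 2. The edges 6–5–3–4–6 form a cycle, so G is not a tree and its treewidth is at least 2. Therefore the treewidth is 2.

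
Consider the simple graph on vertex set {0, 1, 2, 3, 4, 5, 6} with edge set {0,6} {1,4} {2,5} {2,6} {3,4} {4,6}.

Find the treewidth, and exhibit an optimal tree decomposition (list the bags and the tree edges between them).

Treewidth 1.
One optimal decomposition is:
Bags: B1 = {2, 5}  B2 = {2, 6}  B3 = {4, 6}  B4 = {3, 4}  B5 = {0, 6}  B6 = {1, 4}
Tree: B1–B2, B2–B3, B3–B4, B3–B5, B4–B6

Every bag has size at most 2, so the width is 2 − 1 = 1 and tw(G) ≤ 1. Any graph with an edge has treewidth ≥ 1, and G has the edge 2–5. Therefore the treewidth is 1.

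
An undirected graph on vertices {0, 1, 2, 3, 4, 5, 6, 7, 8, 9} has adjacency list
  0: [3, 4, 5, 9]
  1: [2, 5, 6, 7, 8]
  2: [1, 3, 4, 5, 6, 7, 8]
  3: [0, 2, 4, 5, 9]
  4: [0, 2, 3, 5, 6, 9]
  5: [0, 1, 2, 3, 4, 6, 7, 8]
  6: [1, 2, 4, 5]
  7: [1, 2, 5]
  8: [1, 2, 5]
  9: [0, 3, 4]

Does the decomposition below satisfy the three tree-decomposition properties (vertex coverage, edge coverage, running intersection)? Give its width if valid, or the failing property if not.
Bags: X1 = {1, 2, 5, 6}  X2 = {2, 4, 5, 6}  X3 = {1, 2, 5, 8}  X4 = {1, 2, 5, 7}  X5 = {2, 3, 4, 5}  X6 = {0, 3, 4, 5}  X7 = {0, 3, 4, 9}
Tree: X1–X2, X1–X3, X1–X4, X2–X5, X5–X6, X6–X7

Yes; width 3.

Vertex coverage: the bags together contain {0, 1, 2, 3, 4, 5, 6, 7, 8, 9}, the full vertex set. Edge coverage: each edge of G has both endpoints in at least one bag. Running intersection: for every vertex, the bags containing it form a connected subtree. All three properties hold, so this is a valid tree decomposition of width max|bag| − 1 = 3, and hence tw(G) ≤ 3.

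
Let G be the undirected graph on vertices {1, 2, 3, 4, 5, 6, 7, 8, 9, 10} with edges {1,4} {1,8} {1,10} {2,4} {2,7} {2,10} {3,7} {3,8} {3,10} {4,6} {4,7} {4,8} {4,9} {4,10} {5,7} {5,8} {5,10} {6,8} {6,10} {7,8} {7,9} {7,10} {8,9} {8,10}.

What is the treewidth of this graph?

A width-3 tree decomposition is:
Bags: B1 = {4, 7, 8, 9}  B2 = {4, 7, 8, 10}  B3 = {1, 4, 8, 10}  B4 = {3, 7, 8, 10}  B5 = {5, 7, 8, 10}  B6 = {4, 6, 8, 10}  B7 = {2, 4, 7, 10}
Tree: B1–B2, B2–B3, B2–B4, B2–B5, B3–B6, B2–B7
The largest bag has 4 vertices, giving width 3; this decomposition certifies tw(G) ≤ 3. For the lower bound, the 4 vertices {4, 7, 8, 9} are pairwise adjacent, and any tree decomposition puts a clique entirely inside one bag — forcing width ≥ 3. Hence tw(G) = 3 exactly.

3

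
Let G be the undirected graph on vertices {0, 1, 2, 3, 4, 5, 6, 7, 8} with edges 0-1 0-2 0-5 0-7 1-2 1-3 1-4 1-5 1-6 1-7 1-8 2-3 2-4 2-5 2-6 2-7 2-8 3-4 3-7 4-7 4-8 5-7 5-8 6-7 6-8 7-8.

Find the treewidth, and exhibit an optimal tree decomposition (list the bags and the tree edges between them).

Each bag holds 5 vertices, so the decomposition has width 4, which upper-bounds the treewidth. For the lower bound, the 5 vertices {0, 1, 2, 5, 7} are pairwise adjacent, and any tree decomposition puts a clique entirely inside one bag — forcing width ≥ 4. Hence tw(G) = 4 exactly.

Treewidth 4.
Bags: B1 = {1, 2, 5, 7, 8}  B2 = {1, 2, 4, 7, 8}  B3 = {1, 2, 3, 4, 7}  B4 = {0, 1, 2, 5, 7}  B5 = {1, 2, 6, 7, 8}
Tree: B1–B2, B2–B3, B1–B4, B1–B5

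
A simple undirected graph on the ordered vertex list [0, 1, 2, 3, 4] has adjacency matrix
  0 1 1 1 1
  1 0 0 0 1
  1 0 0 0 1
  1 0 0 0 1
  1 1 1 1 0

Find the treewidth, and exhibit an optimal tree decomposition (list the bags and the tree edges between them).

Treewidth 2.
One optimal decomposition is:
Bags: B1 = {0, 1, 4}  B2 = {0, 2, 4}  B3 = {0, 3, 4}
Tree: B1–B2, B1–B3

The largest bag has 3 vertices, giving width 2; this decomposition certifies tw(G) ≤ 2. For the lower bound, the 3 vertices {0, 1, 4} are pairwise adjacent, and any tree decomposition puts a clique entirely inside one bag — forcing width ≥ 2. The upper and lower bounds meet at 2, so that is the treewidth.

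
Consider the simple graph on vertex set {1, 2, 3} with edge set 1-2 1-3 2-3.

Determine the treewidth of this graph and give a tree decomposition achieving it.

A single bag containing all 3 vertices is trivially a valid decomposition of width 2. For the lower bound, the 3 vertices {1, 2, 3} are pairwise adjacent, and any tree decomposition puts a clique entirely inside one bag — forcing width ≥ 2. Therefore the treewidth is 2.

Treewidth 2.
One such decomposition:
Bags: B1 = {1, 2, 3}
Tree: (single bag)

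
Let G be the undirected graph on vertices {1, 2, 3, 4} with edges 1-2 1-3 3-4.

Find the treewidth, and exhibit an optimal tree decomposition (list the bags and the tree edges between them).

Each bag holds 2 vertices, so the decomposition has width 1, which upper-bounds the treewidth. G has an edge, so its treewidth is at least 1. Combining the bounds, tw(G) = 1.

Treewidth 1.
Bags: B1 = {3, 4}  B2 = {1, 3}  B3 = {1, 2}
Tree: B1–B2, B2–B3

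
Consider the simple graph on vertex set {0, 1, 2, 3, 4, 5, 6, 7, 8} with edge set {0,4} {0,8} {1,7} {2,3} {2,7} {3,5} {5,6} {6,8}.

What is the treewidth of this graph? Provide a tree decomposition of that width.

The largest bag has 2 vertices, giving width 1; this decomposition certifies tw(G) ≤ 1. Since G has at least one edge (e.g. 4–0), it is not an edgeless graph, so tw(G) ≥ 1. Hence tw(G) = 1 exactly.

Treewidth 1.
Bags: B1 = {0, 4}  B2 = {0, 8}  B3 = {6, 8}  B4 = {5, 6}  B5 = {3, 5}  B6 = {2, 3}  B7 = {2, 7}  B8 = {1, 7}
Tree: B1–B2, B2–B3, B3–B4, B4–B5, B5–B6, B6–B7, B7–B8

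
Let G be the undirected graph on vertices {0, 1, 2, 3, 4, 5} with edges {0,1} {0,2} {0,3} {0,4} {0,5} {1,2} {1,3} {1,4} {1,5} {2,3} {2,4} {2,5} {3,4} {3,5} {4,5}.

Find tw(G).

A width-5 tree decomposition is:
Bags: B1 = {0, 1, 2, 3, 4, 5}
Tree: (single bag)
With just one bag of size 6, the width is 6 − 1 = 5, so tw(G) ≤ 5. On the other hand G contains the 6-clique {0, 1, 2, 3, 4, 5}. A clique must lie in a single bag of any decomposition, so no decomposition can have width below 5. The upper and lower bounds meet at 5, so that is the treewidth.

5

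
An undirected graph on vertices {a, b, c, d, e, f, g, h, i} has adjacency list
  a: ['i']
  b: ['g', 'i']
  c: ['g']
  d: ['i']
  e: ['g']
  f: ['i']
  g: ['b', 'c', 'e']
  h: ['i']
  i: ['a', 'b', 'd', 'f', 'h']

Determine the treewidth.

1

A width-1 tree decomposition is:
Bags: B1 = {c, g}  B2 = {e, g}  B3 = {b, g}  B4 = {b, i}  B5 = {h, i}  B6 = {f, i}  B7 = {a, i}  B8 = {d, i}
Tree: B1–B2, B2–B3, B3–B4, B4–B5, B5–B6, B6–B7, B7–B8
Each bag holds 2 vertices, so the decomposition has width 1, which upper-bounds the treewidth. G has an edge, so its treewidth is at least 1. Combining the bounds, tw(G) = 1.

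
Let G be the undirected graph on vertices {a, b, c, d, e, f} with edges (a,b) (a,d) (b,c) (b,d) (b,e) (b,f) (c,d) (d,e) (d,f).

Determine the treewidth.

2

A width-2 tree decomposition is:
Bags: B1 = {b, c, d}  B2 = {b, d, e}  B3 = {b, d, f}  B4 = {a, b, d}
Tree: B1–B2, B1–B3, B1–B4
Every bag has size at most 3, so the width is 3 − 1 = 2 and tw(G) ≤ 2. For the lower bound, the 3 vertices {b, d, e} are pairwise adjacent, and any tree decomposition puts a clique entirely inside one bag — forcing width ≥ 2. Hence tw(G) = 2 exactly.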